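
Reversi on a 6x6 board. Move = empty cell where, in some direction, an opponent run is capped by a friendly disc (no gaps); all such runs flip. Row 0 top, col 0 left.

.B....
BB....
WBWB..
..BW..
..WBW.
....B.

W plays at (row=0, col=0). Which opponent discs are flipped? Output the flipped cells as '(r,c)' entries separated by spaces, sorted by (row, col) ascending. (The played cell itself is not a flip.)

Dir NW: edge -> no flip
Dir N: edge -> no flip
Dir NE: edge -> no flip
Dir W: edge -> no flip
Dir E: opp run (0,1), next='.' -> no flip
Dir SW: edge -> no flip
Dir S: opp run (1,0) capped by W -> flip
Dir SE: opp run (1,1) capped by W -> flip

Answer: (1,0) (1,1)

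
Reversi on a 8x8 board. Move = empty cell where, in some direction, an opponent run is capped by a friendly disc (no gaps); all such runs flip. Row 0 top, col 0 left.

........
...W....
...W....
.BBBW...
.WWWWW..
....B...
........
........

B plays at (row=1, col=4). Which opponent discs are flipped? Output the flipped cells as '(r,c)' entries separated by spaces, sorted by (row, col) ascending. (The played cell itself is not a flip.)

Dir NW: first cell '.' (not opp) -> no flip
Dir N: first cell '.' (not opp) -> no flip
Dir NE: first cell '.' (not opp) -> no flip
Dir W: opp run (1,3), next='.' -> no flip
Dir E: first cell '.' (not opp) -> no flip
Dir SW: opp run (2,3) capped by B -> flip
Dir S: first cell '.' (not opp) -> no flip
Dir SE: first cell '.' (not opp) -> no flip

Answer: (2,3)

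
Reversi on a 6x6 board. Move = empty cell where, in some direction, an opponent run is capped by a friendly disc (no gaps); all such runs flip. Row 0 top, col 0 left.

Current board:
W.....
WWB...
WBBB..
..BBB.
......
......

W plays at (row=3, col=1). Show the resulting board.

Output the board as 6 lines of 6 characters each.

Answer: W.....
WWB...
WWBB..
.WBBB.
......
......

Derivation:
Place W at (3,1); scan 8 dirs for brackets.
Dir NW: first cell 'W' (not opp) -> no flip
Dir N: opp run (2,1) capped by W -> flip
Dir NE: opp run (2,2), next='.' -> no flip
Dir W: first cell '.' (not opp) -> no flip
Dir E: opp run (3,2) (3,3) (3,4), next='.' -> no flip
Dir SW: first cell '.' (not opp) -> no flip
Dir S: first cell '.' (not opp) -> no flip
Dir SE: first cell '.' (not opp) -> no flip
All flips: (2,1)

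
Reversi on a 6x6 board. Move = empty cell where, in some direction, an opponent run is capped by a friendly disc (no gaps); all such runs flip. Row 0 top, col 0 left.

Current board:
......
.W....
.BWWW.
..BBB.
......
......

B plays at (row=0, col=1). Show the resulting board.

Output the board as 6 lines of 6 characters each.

Place B at (0,1); scan 8 dirs for brackets.
Dir NW: edge -> no flip
Dir N: edge -> no flip
Dir NE: edge -> no flip
Dir W: first cell '.' (not opp) -> no flip
Dir E: first cell '.' (not opp) -> no flip
Dir SW: first cell '.' (not opp) -> no flip
Dir S: opp run (1,1) capped by B -> flip
Dir SE: first cell '.' (not opp) -> no flip
All flips: (1,1)

Answer: .B....
.B....
.BWWW.
..BBB.
......
......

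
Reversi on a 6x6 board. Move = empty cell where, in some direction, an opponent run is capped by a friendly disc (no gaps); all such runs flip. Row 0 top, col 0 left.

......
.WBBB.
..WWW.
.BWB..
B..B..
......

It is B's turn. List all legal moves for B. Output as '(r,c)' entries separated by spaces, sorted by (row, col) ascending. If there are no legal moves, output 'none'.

Answer: (0,0) (1,0) (1,5) (2,1) (3,4) (3,5) (4,1) (4,2)

Derivation:
(0,0): flips 2 -> legal
(0,1): no bracket -> illegal
(0,2): no bracket -> illegal
(1,0): flips 1 -> legal
(1,5): flips 1 -> legal
(2,0): no bracket -> illegal
(2,1): flips 1 -> legal
(2,5): no bracket -> illegal
(3,4): flips 2 -> legal
(3,5): flips 1 -> legal
(4,1): flips 2 -> legal
(4,2): flips 2 -> legal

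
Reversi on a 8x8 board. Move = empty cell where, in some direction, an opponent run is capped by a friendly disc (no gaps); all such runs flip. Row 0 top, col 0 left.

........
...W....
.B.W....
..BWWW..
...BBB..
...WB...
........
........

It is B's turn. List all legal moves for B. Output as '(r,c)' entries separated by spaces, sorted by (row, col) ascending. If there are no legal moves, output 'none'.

(0,2): no bracket -> illegal
(0,3): flips 3 -> legal
(0,4): no bracket -> illegal
(1,2): flips 2 -> legal
(1,4): flips 1 -> legal
(2,2): flips 1 -> legal
(2,4): flips 1 -> legal
(2,5): flips 2 -> legal
(2,6): flips 1 -> legal
(3,6): flips 3 -> legal
(4,2): no bracket -> illegal
(4,6): no bracket -> illegal
(5,2): flips 1 -> legal
(6,2): flips 1 -> legal
(6,3): flips 1 -> legal
(6,4): no bracket -> illegal

Answer: (0,3) (1,2) (1,4) (2,2) (2,4) (2,5) (2,6) (3,6) (5,2) (6,2) (6,3)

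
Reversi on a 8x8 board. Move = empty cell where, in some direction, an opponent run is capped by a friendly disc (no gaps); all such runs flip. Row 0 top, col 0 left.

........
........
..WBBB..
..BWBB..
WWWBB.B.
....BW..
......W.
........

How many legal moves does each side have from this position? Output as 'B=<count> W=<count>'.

Answer: B=9 W=9

Derivation:
-- B to move --
(1,1): flips 2 -> legal
(1,2): flips 1 -> legal
(1,3): no bracket -> illegal
(2,1): flips 1 -> legal
(3,0): no bracket -> illegal
(3,1): no bracket -> illegal
(4,5): no bracket -> illegal
(5,0): flips 1 -> legal
(5,1): flips 2 -> legal
(5,2): flips 1 -> legal
(5,3): no bracket -> illegal
(5,6): flips 1 -> legal
(5,7): no bracket -> illegal
(6,4): flips 1 -> legal
(6,5): no bracket -> illegal
(6,7): no bracket -> illegal
(7,5): no bracket -> illegal
(7,6): no bracket -> illegal
(7,7): flips 2 -> legal
B mobility = 9
-- W to move --
(1,2): no bracket -> illegal
(1,3): flips 1 -> legal
(1,4): flips 2 -> legal
(1,5): flips 1 -> legal
(1,6): no bracket -> illegal
(2,1): no bracket -> illegal
(2,6): flips 3 -> legal
(3,1): flips 1 -> legal
(3,6): flips 2 -> legal
(3,7): flips 1 -> legal
(4,5): flips 2 -> legal
(4,7): no bracket -> illegal
(5,2): no bracket -> illegal
(5,3): flips 2 -> legal
(5,6): no bracket -> illegal
(5,7): no bracket -> illegal
(6,3): no bracket -> illegal
(6,4): no bracket -> illegal
(6,5): no bracket -> illegal
W mobility = 9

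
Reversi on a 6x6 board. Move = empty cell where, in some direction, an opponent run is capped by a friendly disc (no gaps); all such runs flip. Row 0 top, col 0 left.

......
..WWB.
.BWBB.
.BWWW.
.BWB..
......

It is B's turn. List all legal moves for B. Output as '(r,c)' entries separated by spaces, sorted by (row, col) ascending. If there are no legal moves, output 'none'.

(0,1): flips 1 -> legal
(0,2): flips 1 -> legal
(0,3): flips 2 -> legal
(0,4): flips 2 -> legal
(1,1): flips 2 -> legal
(2,5): flips 1 -> legal
(3,5): flips 3 -> legal
(4,4): flips 1 -> legal
(4,5): flips 1 -> legal
(5,1): flips 2 -> legal
(5,2): no bracket -> illegal
(5,3): flips 1 -> legal

Answer: (0,1) (0,2) (0,3) (0,4) (1,1) (2,5) (3,5) (4,4) (4,5) (5,1) (5,3)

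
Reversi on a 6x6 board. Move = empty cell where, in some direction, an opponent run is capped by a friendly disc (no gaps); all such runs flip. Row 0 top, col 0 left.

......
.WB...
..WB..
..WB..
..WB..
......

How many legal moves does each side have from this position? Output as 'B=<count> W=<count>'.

-- B to move --
(0,0): flips 2 -> legal
(0,1): no bracket -> illegal
(0,2): no bracket -> illegal
(1,0): flips 1 -> legal
(1,3): no bracket -> illegal
(2,0): no bracket -> illegal
(2,1): flips 2 -> legal
(3,1): flips 1 -> legal
(4,1): flips 2 -> legal
(5,1): flips 1 -> legal
(5,2): flips 3 -> legal
(5,3): no bracket -> illegal
B mobility = 7
-- W to move --
(0,1): no bracket -> illegal
(0,2): flips 1 -> legal
(0,3): no bracket -> illegal
(1,3): flips 1 -> legal
(1,4): flips 1 -> legal
(2,1): no bracket -> illegal
(2,4): flips 2 -> legal
(3,4): flips 1 -> legal
(4,4): flips 2 -> legal
(5,2): no bracket -> illegal
(5,3): no bracket -> illegal
(5,4): flips 1 -> legal
W mobility = 7

Answer: B=7 W=7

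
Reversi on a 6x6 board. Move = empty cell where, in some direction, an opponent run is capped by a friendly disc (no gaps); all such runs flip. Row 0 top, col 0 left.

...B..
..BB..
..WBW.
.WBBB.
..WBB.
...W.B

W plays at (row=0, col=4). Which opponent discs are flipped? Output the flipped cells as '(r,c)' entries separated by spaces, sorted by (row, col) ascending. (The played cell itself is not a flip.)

Dir NW: edge -> no flip
Dir N: edge -> no flip
Dir NE: edge -> no flip
Dir W: opp run (0,3), next='.' -> no flip
Dir E: first cell '.' (not opp) -> no flip
Dir SW: opp run (1,3) capped by W -> flip
Dir S: first cell '.' (not opp) -> no flip
Dir SE: first cell '.' (not opp) -> no flip

Answer: (1,3)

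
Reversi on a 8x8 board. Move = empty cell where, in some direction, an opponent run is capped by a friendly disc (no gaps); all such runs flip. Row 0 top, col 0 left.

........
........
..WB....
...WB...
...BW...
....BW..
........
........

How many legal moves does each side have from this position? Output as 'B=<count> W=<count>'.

Answer: B=4 W=6

Derivation:
-- B to move --
(1,1): no bracket -> illegal
(1,2): no bracket -> illegal
(1,3): no bracket -> illegal
(2,1): flips 1 -> legal
(2,4): no bracket -> illegal
(3,1): no bracket -> illegal
(3,2): flips 1 -> legal
(3,5): no bracket -> illegal
(4,2): no bracket -> illegal
(4,5): flips 1 -> legal
(4,6): no bracket -> illegal
(5,3): no bracket -> illegal
(5,6): flips 1 -> legal
(6,4): no bracket -> illegal
(6,5): no bracket -> illegal
(6,6): no bracket -> illegal
B mobility = 4
-- W to move --
(1,2): no bracket -> illegal
(1,3): flips 1 -> legal
(1,4): no bracket -> illegal
(2,4): flips 2 -> legal
(2,5): no bracket -> illegal
(3,2): no bracket -> illegal
(3,5): flips 1 -> legal
(4,2): flips 1 -> legal
(4,5): no bracket -> illegal
(5,2): no bracket -> illegal
(5,3): flips 2 -> legal
(6,3): no bracket -> illegal
(6,4): flips 1 -> legal
(6,5): no bracket -> illegal
W mobility = 6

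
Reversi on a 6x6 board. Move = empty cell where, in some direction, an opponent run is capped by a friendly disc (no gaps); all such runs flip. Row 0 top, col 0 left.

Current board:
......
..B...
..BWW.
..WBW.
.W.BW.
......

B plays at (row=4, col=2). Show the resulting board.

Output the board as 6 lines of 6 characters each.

Place B at (4,2); scan 8 dirs for brackets.
Dir NW: first cell '.' (not opp) -> no flip
Dir N: opp run (3,2) capped by B -> flip
Dir NE: first cell 'B' (not opp) -> no flip
Dir W: opp run (4,1), next='.' -> no flip
Dir E: first cell 'B' (not opp) -> no flip
Dir SW: first cell '.' (not opp) -> no flip
Dir S: first cell '.' (not opp) -> no flip
Dir SE: first cell '.' (not opp) -> no flip
All flips: (3,2)

Answer: ......
..B...
..BWW.
..BBW.
.WBBW.
......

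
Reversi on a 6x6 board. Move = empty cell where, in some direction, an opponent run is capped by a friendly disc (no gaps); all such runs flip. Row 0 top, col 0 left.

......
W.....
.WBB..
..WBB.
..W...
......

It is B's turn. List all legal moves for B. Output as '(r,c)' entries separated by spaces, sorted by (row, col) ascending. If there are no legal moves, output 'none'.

Answer: (2,0) (3,1) (4,1) (5,1) (5,2)

Derivation:
(0,0): no bracket -> illegal
(0,1): no bracket -> illegal
(1,1): no bracket -> illegal
(1,2): no bracket -> illegal
(2,0): flips 1 -> legal
(3,0): no bracket -> illegal
(3,1): flips 1 -> legal
(4,1): flips 1 -> legal
(4,3): no bracket -> illegal
(5,1): flips 1 -> legal
(5,2): flips 2 -> legal
(5,3): no bracket -> illegal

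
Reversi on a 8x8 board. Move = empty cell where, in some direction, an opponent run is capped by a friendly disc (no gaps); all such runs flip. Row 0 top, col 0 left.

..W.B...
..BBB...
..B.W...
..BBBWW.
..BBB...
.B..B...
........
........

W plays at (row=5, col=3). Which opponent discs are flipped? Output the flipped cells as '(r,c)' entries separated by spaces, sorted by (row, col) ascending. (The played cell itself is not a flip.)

Answer: (4,4)

Derivation:
Dir NW: opp run (4,2), next='.' -> no flip
Dir N: opp run (4,3) (3,3), next='.' -> no flip
Dir NE: opp run (4,4) capped by W -> flip
Dir W: first cell '.' (not opp) -> no flip
Dir E: opp run (5,4), next='.' -> no flip
Dir SW: first cell '.' (not opp) -> no flip
Dir S: first cell '.' (not opp) -> no flip
Dir SE: first cell '.' (not opp) -> no flip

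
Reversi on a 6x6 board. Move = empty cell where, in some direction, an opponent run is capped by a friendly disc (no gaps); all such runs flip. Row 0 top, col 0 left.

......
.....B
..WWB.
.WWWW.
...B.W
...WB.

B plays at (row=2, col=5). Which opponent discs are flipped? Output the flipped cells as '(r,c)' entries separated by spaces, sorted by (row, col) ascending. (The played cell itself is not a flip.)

Answer: (3,4)

Derivation:
Dir NW: first cell '.' (not opp) -> no flip
Dir N: first cell 'B' (not opp) -> no flip
Dir NE: edge -> no flip
Dir W: first cell 'B' (not opp) -> no flip
Dir E: edge -> no flip
Dir SW: opp run (3,4) capped by B -> flip
Dir S: first cell '.' (not opp) -> no flip
Dir SE: edge -> no flip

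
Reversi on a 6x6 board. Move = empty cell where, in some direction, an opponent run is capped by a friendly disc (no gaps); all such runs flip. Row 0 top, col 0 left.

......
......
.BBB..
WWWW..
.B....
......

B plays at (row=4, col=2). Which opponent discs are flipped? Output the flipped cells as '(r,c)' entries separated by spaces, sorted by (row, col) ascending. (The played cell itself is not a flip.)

Answer: (3,2)

Derivation:
Dir NW: opp run (3,1), next='.' -> no flip
Dir N: opp run (3,2) capped by B -> flip
Dir NE: opp run (3,3), next='.' -> no flip
Dir W: first cell 'B' (not opp) -> no flip
Dir E: first cell '.' (not opp) -> no flip
Dir SW: first cell '.' (not opp) -> no flip
Dir S: first cell '.' (not opp) -> no flip
Dir SE: first cell '.' (not opp) -> no flip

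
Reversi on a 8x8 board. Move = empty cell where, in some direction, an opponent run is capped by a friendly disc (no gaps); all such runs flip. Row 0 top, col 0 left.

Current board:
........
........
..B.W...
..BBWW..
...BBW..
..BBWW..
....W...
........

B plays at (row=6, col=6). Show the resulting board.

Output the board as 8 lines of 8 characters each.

Answer: ........
........
..B.W...
..BBWW..
...BBW..
..BBWB..
....W.B.
........

Derivation:
Place B at (6,6); scan 8 dirs for brackets.
Dir NW: opp run (5,5) capped by B -> flip
Dir N: first cell '.' (not opp) -> no flip
Dir NE: first cell '.' (not opp) -> no flip
Dir W: first cell '.' (not opp) -> no flip
Dir E: first cell '.' (not opp) -> no flip
Dir SW: first cell '.' (not opp) -> no flip
Dir S: first cell '.' (not opp) -> no flip
Dir SE: first cell '.' (not opp) -> no flip
All flips: (5,5)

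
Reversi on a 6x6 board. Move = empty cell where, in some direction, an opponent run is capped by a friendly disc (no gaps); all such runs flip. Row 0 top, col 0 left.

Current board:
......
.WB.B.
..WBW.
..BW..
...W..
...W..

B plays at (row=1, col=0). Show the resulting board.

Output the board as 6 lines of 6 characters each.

Place B at (1,0); scan 8 dirs for brackets.
Dir NW: edge -> no flip
Dir N: first cell '.' (not opp) -> no flip
Dir NE: first cell '.' (not opp) -> no flip
Dir W: edge -> no flip
Dir E: opp run (1,1) capped by B -> flip
Dir SW: edge -> no flip
Dir S: first cell '.' (not opp) -> no flip
Dir SE: first cell '.' (not opp) -> no flip
All flips: (1,1)

Answer: ......
BBB.B.
..WBW.
..BW..
...W..
...W..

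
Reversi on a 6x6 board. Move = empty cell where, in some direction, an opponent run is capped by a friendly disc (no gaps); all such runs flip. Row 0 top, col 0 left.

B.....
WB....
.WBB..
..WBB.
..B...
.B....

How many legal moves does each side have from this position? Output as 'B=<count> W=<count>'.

-- B to move --
(0,1): no bracket -> illegal
(1,2): no bracket -> illegal
(2,0): flips 2 -> legal
(3,0): no bracket -> illegal
(3,1): flips 2 -> legal
(4,1): flips 1 -> legal
(4,3): no bracket -> illegal
B mobility = 3
-- W to move --
(0,1): flips 1 -> legal
(0,2): no bracket -> illegal
(1,2): flips 2 -> legal
(1,3): no bracket -> illegal
(1,4): flips 1 -> legal
(2,0): no bracket -> illegal
(2,4): flips 2 -> legal
(2,5): no bracket -> illegal
(3,1): no bracket -> illegal
(3,5): flips 2 -> legal
(4,0): no bracket -> illegal
(4,1): no bracket -> illegal
(4,3): no bracket -> illegal
(4,4): no bracket -> illegal
(4,5): no bracket -> illegal
(5,0): no bracket -> illegal
(5,2): flips 1 -> legal
(5,3): no bracket -> illegal
W mobility = 6

Answer: B=3 W=6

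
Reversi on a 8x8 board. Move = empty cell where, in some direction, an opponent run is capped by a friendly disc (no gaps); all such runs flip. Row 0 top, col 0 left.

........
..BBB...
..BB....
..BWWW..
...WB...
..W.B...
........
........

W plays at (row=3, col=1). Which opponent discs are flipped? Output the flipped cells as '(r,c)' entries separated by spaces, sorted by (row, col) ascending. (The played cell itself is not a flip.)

Answer: (3,2)

Derivation:
Dir NW: first cell '.' (not opp) -> no flip
Dir N: first cell '.' (not opp) -> no flip
Dir NE: opp run (2,2) (1,3), next='.' -> no flip
Dir W: first cell '.' (not opp) -> no flip
Dir E: opp run (3,2) capped by W -> flip
Dir SW: first cell '.' (not opp) -> no flip
Dir S: first cell '.' (not opp) -> no flip
Dir SE: first cell '.' (not opp) -> no flip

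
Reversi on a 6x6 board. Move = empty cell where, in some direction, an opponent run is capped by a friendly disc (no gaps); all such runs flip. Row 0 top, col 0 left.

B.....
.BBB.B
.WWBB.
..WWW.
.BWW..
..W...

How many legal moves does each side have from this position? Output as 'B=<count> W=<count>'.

Answer: B=7 W=9

Derivation:
-- B to move --
(1,0): no bracket -> illegal
(2,0): flips 2 -> legal
(2,5): no bracket -> illegal
(3,0): flips 1 -> legal
(3,1): flips 2 -> legal
(3,5): no bracket -> illegal
(4,4): flips 5 -> legal
(4,5): flips 1 -> legal
(5,1): flips 2 -> legal
(5,3): flips 2 -> legal
(5,4): no bracket -> illegal
B mobility = 7
-- W to move --
(0,1): flips 3 -> legal
(0,2): flips 1 -> legal
(0,3): flips 3 -> legal
(0,4): flips 1 -> legal
(0,5): no bracket -> illegal
(1,0): no bracket -> illegal
(1,4): flips 2 -> legal
(2,0): no bracket -> illegal
(2,5): flips 2 -> legal
(3,0): flips 1 -> legal
(3,1): no bracket -> illegal
(3,5): no bracket -> illegal
(4,0): flips 1 -> legal
(5,0): flips 1 -> legal
(5,1): no bracket -> illegal
W mobility = 9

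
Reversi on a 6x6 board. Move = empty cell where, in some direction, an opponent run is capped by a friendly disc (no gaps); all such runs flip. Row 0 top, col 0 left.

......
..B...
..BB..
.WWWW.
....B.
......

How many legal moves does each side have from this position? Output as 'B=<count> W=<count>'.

-- B to move --
(2,0): no bracket -> illegal
(2,1): no bracket -> illegal
(2,4): flips 1 -> legal
(2,5): no bracket -> illegal
(3,0): no bracket -> illegal
(3,5): no bracket -> illegal
(4,0): flips 1 -> legal
(4,1): flips 1 -> legal
(4,2): flips 1 -> legal
(4,3): flips 1 -> legal
(4,5): flips 1 -> legal
B mobility = 6
-- W to move --
(0,1): flips 2 -> legal
(0,2): flips 2 -> legal
(0,3): no bracket -> illegal
(1,1): flips 1 -> legal
(1,3): flips 2 -> legal
(1,4): flips 1 -> legal
(2,1): no bracket -> illegal
(2,4): no bracket -> illegal
(3,5): no bracket -> illegal
(4,3): no bracket -> illegal
(4,5): no bracket -> illegal
(5,3): no bracket -> illegal
(5,4): flips 1 -> legal
(5,5): flips 1 -> legal
W mobility = 7

Answer: B=6 W=7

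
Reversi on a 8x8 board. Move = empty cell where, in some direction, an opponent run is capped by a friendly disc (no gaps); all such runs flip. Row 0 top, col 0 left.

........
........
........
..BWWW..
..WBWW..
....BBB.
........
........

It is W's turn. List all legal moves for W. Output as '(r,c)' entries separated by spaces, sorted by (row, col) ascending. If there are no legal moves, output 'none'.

(2,1): no bracket -> illegal
(2,2): flips 1 -> legal
(2,3): no bracket -> illegal
(3,1): flips 1 -> legal
(4,1): no bracket -> illegal
(4,6): no bracket -> illegal
(4,7): no bracket -> illegal
(5,2): flips 1 -> legal
(5,3): flips 1 -> legal
(5,7): no bracket -> illegal
(6,3): flips 1 -> legal
(6,4): flips 1 -> legal
(6,5): flips 1 -> legal
(6,6): flips 1 -> legal
(6,7): flips 1 -> legal

Answer: (2,2) (3,1) (5,2) (5,3) (6,3) (6,4) (6,5) (6,6) (6,7)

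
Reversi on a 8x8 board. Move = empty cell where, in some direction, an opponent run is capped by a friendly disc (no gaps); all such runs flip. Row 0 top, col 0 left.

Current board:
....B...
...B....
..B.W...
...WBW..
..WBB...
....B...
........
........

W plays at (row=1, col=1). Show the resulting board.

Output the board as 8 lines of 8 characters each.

Place W at (1,1); scan 8 dirs for brackets.
Dir NW: first cell '.' (not opp) -> no flip
Dir N: first cell '.' (not opp) -> no flip
Dir NE: first cell '.' (not opp) -> no flip
Dir W: first cell '.' (not opp) -> no flip
Dir E: first cell '.' (not opp) -> no flip
Dir SW: first cell '.' (not opp) -> no flip
Dir S: first cell '.' (not opp) -> no flip
Dir SE: opp run (2,2) capped by W -> flip
All flips: (2,2)

Answer: ....B...
.W.B....
..W.W...
...WBW..
..WBB...
....B...
........
........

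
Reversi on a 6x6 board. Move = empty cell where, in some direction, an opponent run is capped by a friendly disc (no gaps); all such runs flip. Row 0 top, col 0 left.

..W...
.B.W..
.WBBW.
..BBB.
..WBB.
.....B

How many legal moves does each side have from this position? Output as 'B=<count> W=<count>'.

-- B to move --
(0,1): no bracket -> illegal
(0,3): flips 1 -> legal
(0,4): flips 1 -> legal
(1,0): flips 1 -> legal
(1,2): no bracket -> illegal
(1,4): flips 1 -> legal
(1,5): flips 1 -> legal
(2,0): flips 1 -> legal
(2,5): flips 1 -> legal
(3,0): no bracket -> illegal
(3,1): flips 1 -> legal
(3,5): no bracket -> illegal
(4,1): flips 1 -> legal
(5,1): flips 1 -> legal
(5,2): flips 1 -> legal
(5,3): no bracket -> illegal
B mobility = 11
-- W to move --
(0,0): no bracket -> illegal
(0,1): flips 1 -> legal
(1,0): no bracket -> illegal
(1,2): flips 2 -> legal
(1,4): no bracket -> illegal
(2,0): flips 1 -> legal
(2,5): no bracket -> illegal
(3,1): flips 1 -> legal
(3,5): no bracket -> illegal
(4,1): no bracket -> illegal
(4,5): flips 2 -> legal
(5,2): no bracket -> illegal
(5,3): flips 3 -> legal
(5,4): flips 4 -> legal
W mobility = 7

Answer: B=11 W=7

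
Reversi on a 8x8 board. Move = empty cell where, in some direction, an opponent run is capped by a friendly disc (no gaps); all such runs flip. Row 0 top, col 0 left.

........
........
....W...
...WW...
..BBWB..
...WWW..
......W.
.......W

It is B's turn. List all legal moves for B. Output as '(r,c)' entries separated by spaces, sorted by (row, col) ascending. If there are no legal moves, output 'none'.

Answer: (1,5) (2,3) (2,5) (6,3) (6,4) (6,5)

Derivation:
(1,3): no bracket -> illegal
(1,4): no bracket -> illegal
(1,5): flips 2 -> legal
(2,2): no bracket -> illegal
(2,3): flips 2 -> legal
(2,5): flips 1 -> legal
(3,2): no bracket -> illegal
(3,5): no bracket -> illegal
(4,6): no bracket -> illegal
(5,2): no bracket -> illegal
(5,6): no bracket -> illegal
(5,7): no bracket -> illegal
(6,2): no bracket -> illegal
(6,3): flips 2 -> legal
(6,4): flips 1 -> legal
(6,5): flips 2 -> legal
(6,7): no bracket -> illegal
(7,5): no bracket -> illegal
(7,6): no bracket -> illegal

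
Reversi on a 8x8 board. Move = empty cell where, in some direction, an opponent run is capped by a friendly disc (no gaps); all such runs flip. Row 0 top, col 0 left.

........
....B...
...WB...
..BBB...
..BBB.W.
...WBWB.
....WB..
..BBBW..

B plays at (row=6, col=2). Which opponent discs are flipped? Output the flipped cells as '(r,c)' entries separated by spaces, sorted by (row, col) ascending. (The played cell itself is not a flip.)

Dir NW: first cell '.' (not opp) -> no flip
Dir N: first cell '.' (not opp) -> no flip
Dir NE: opp run (5,3) capped by B -> flip
Dir W: first cell '.' (not opp) -> no flip
Dir E: first cell '.' (not opp) -> no flip
Dir SW: first cell '.' (not opp) -> no flip
Dir S: first cell 'B' (not opp) -> no flip
Dir SE: first cell 'B' (not opp) -> no flip

Answer: (5,3)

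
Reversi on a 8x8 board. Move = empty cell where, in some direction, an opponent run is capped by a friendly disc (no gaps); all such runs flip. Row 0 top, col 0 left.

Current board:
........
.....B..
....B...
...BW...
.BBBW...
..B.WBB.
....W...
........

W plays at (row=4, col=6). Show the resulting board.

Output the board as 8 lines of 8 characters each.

Place W at (4,6); scan 8 dirs for brackets.
Dir NW: first cell '.' (not opp) -> no flip
Dir N: first cell '.' (not opp) -> no flip
Dir NE: first cell '.' (not opp) -> no flip
Dir W: first cell '.' (not opp) -> no flip
Dir E: first cell '.' (not opp) -> no flip
Dir SW: opp run (5,5) capped by W -> flip
Dir S: opp run (5,6), next='.' -> no flip
Dir SE: first cell '.' (not opp) -> no flip
All flips: (5,5)

Answer: ........
.....B..
....B...
...BW...
.BBBW.W.
..B.WWB.
....W...
........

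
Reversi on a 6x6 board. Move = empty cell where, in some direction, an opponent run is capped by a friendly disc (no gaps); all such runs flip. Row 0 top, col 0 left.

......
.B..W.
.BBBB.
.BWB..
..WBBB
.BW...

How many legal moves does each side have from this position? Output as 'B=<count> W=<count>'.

Answer: B=4 W=8

Derivation:
-- B to move --
(0,3): no bracket -> illegal
(0,4): flips 1 -> legal
(0,5): flips 1 -> legal
(1,3): no bracket -> illegal
(1,5): no bracket -> illegal
(2,5): no bracket -> illegal
(4,1): flips 2 -> legal
(5,3): flips 2 -> legal
B mobility = 4
-- W to move --
(0,0): no bracket -> illegal
(0,1): no bracket -> illegal
(0,2): no bracket -> illegal
(1,0): flips 1 -> legal
(1,2): flips 1 -> legal
(1,3): no bracket -> illegal
(1,5): flips 2 -> legal
(2,0): flips 1 -> legal
(2,5): no bracket -> illegal
(3,0): flips 1 -> legal
(3,4): flips 3 -> legal
(3,5): no bracket -> illegal
(4,0): no bracket -> illegal
(4,1): no bracket -> illegal
(5,0): flips 1 -> legal
(5,3): no bracket -> illegal
(5,4): flips 1 -> legal
(5,5): no bracket -> illegal
W mobility = 8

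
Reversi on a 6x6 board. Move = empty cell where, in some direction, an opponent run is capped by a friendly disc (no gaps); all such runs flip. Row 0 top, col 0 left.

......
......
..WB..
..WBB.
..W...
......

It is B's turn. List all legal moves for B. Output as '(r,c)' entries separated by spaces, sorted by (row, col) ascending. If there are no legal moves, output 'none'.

Answer: (1,1) (2,1) (3,1) (4,1) (5,1)

Derivation:
(1,1): flips 1 -> legal
(1,2): no bracket -> illegal
(1,3): no bracket -> illegal
(2,1): flips 1 -> legal
(3,1): flips 1 -> legal
(4,1): flips 1 -> legal
(4,3): no bracket -> illegal
(5,1): flips 1 -> legal
(5,2): no bracket -> illegal
(5,3): no bracket -> illegal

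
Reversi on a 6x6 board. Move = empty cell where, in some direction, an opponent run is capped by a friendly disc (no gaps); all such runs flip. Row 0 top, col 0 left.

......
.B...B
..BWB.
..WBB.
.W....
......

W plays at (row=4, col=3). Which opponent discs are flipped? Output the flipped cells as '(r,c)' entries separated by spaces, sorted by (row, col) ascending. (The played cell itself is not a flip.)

Dir NW: first cell 'W' (not opp) -> no flip
Dir N: opp run (3,3) capped by W -> flip
Dir NE: opp run (3,4), next='.' -> no flip
Dir W: first cell '.' (not opp) -> no flip
Dir E: first cell '.' (not opp) -> no flip
Dir SW: first cell '.' (not opp) -> no flip
Dir S: first cell '.' (not opp) -> no flip
Dir SE: first cell '.' (not opp) -> no flip

Answer: (3,3)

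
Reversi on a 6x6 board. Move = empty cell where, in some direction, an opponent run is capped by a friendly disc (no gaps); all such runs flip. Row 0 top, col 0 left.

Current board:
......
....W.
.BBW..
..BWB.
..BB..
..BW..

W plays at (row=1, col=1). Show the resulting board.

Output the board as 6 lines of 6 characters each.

Place W at (1,1); scan 8 dirs for brackets.
Dir NW: first cell '.' (not opp) -> no flip
Dir N: first cell '.' (not opp) -> no flip
Dir NE: first cell '.' (not opp) -> no flip
Dir W: first cell '.' (not opp) -> no flip
Dir E: first cell '.' (not opp) -> no flip
Dir SW: first cell '.' (not opp) -> no flip
Dir S: opp run (2,1), next='.' -> no flip
Dir SE: opp run (2,2) capped by W -> flip
All flips: (2,2)

Answer: ......
.W..W.
.BWW..
..BWB.
..BB..
..BW..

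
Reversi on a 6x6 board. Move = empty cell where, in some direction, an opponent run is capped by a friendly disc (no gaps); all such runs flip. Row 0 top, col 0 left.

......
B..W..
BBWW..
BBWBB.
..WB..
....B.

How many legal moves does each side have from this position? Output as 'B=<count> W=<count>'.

-- B to move --
(0,2): no bracket -> illegal
(0,3): flips 2 -> legal
(0,4): flips 2 -> legal
(1,1): flips 1 -> legal
(1,2): flips 1 -> legal
(1,4): no bracket -> illegal
(2,4): flips 2 -> legal
(4,1): flips 1 -> legal
(5,1): flips 1 -> legal
(5,2): no bracket -> illegal
(5,3): flips 1 -> legal
B mobility = 8
-- W to move --
(0,0): no bracket -> illegal
(0,1): no bracket -> illegal
(1,1): no bracket -> illegal
(1,2): no bracket -> illegal
(2,4): flips 1 -> legal
(2,5): no bracket -> illegal
(3,5): flips 2 -> legal
(4,0): flips 1 -> legal
(4,1): no bracket -> illegal
(4,4): flips 2 -> legal
(4,5): flips 1 -> legal
(5,2): no bracket -> illegal
(5,3): flips 2 -> legal
(5,5): no bracket -> illegal
W mobility = 6

Answer: B=8 W=6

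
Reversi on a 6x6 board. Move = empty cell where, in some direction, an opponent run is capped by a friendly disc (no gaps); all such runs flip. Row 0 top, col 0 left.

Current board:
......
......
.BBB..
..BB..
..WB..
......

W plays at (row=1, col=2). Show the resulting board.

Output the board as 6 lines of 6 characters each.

Place W at (1,2); scan 8 dirs for brackets.
Dir NW: first cell '.' (not opp) -> no flip
Dir N: first cell '.' (not opp) -> no flip
Dir NE: first cell '.' (not opp) -> no flip
Dir W: first cell '.' (not opp) -> no flip
Dir E: first cell '.' (not opp) -> no flip
Dir SW: opp run (2,1), next='.' -> no flip
Dir S: opp run (2,2) (3,2) capped by W -> flip
Dir SE: opp run (2,3), next='.' -> no flip
All flips: (2,2) (3,2)

Answer: ......
..W...
.BWB..
..WB..
..WB..
......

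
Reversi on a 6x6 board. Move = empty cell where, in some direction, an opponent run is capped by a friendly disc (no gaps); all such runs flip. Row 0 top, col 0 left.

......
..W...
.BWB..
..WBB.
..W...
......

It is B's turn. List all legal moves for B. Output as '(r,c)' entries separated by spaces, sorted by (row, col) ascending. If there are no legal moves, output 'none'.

(0,1): flips 1 -> legal
(0,2): no bracket -> illegal
(0,3): flips 1 -> legal
(1,1): flips 1 -> legal
(1,3): no bracket -> illegal
(3,1): flips 1 -> legal
(4,1): flips 1 -> legal
(4,3): flips 1 -> legal
(5,1): flips 1 -> legal
(5,2): no bracket -> illegal
(5,3): no bracket -> illegal

Answer: (0,1) (0,3) (1,1) (3,1) (4,1) (4,3) (5,1)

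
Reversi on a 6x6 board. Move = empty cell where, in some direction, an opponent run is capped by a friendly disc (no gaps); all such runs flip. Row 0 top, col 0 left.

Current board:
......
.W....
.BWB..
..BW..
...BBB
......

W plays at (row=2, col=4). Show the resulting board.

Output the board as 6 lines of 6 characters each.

Answer: ......
.W....
.BWWW.
..BW..
...BBB
......

Derivation:
Place W at (2,4); scan 8 dirs for brackets.
Dir NW: first cell '.' (not opp) -> no flip
Dir N: first cell '.' (not opp) -> no flip
Dir NE: first cell '.' (not opp) -> no flip
Dir W: opp run (2,3) capped by W -> flip
Dir E: first cell '.' (not opp) -> no flip
Dir SW: first cell 'W' (not opp) -> no flip
Dir S: first cell '.' (not opp) -> no flip
Dir SE: first cell '.' (not opp) -> no flip
All flips: (2,3)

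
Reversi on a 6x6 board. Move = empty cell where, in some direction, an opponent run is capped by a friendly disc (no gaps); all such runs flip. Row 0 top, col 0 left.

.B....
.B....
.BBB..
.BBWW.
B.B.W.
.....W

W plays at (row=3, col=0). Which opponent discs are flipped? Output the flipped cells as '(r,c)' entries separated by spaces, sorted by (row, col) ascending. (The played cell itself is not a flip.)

Answer: (3,1) (3,2)

Derivation:
Dir NW: edge -> no flip
Dir N: first cell '.' (not opp) -> no flip
Dir NE: opp run (2,1), next='.' -> no flip
Dir W: edge -> no flip
Dir E: opp run (3,1) (3,2) capped by W -> flip
Dir SW: edge -> no flip
Dir S: opp run (4,0), next='.' -> no flip
Dir SE: first cell '.' (not opp) -> no flip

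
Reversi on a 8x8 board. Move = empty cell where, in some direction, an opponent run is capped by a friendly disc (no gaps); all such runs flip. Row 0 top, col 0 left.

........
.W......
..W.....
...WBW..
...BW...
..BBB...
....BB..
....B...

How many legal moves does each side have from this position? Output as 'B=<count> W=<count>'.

-- B to move --
(0,0): no bracket -> illegal
(0,1): no bracket -> illegal
(0,2): no bracket -> illegal
(1,0): no bracket -> illegal
(1,2): no bracket -> illegal
(1,3): no bracket -> illegal
(2,0): no bracket -> illegal
(2,1): no bracket -> illegal
(2,3): flips 1 -> legal
(2,4): no bracket -> illegal
(2,5): no bracket -> illegal
(2,6): flips 2 -> legal
(3,1): no bracket -> illegal
(3,2): flips 1 -> legal
(3,6): flips 1 -> legal
(4,2): no bracket -> illegal
(4,5): flips 1 -> legal
(4,6): no bracket -> illegal
(5,5): no bracket -> illegal
B mobility = 5
-- W to move --
(2,3): no bracket -> illegal
(2,4): flips 1 -> legal
(2,5): no bracket -> illegal
(3,2): no bracket -> illegal
(4,1): no bracket -> illegal
(4,2): flips 1 -> legal
(4,5): no bracket -> illegal
(5,1): no bracket -> illegal
(5,5): no bracket -> illegal
(5,6): no bracket -> illegal
(6,1): no bracket -> illegal
(6,2): flips 1 -> legal
(6,3): flips 2 -> legal
(6,6): no bracket -> illegal
(7,3): no bracket -> illegal
(7,5): no bracket -> illegal
(7,6): no bracket -> illegal
W mobility = 4

Answer: B=5 W=4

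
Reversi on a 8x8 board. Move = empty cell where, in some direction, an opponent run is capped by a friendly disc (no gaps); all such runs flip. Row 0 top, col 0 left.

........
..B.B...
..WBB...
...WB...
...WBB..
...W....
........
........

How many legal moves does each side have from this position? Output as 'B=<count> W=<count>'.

Answer: B=7 W=7

Derivation:
-- B to move --
(1,1): flips 2 -> legal
(1,3): no bracket -> illegal
(2,1): flips 1 -> legal
(3,1): no bracket -> illegal
(3,2): flips 2 -> legal
(4,2): flips 2 -> legal
(5,2): flips 1 -> legal
(5,4): no bracket -> illegal
(6,2): flips 1 -> legal
(6,3): flips 3 -> legal
(6,4): no bracket -> illegal
B mobility = 7
-- W to move --
(0,1): no bracket -> illegal
(0,2): flips 1 -> legal
(0,3): no bracket -> illegal
(0,4): no bracket -> illegal
(0,5): no bracket -> illegal
(1,1): no bracket -> illegal
(1,3): flips 1 -> legal
(1,5): flips 1 -> legal
(2,1): no bracket -> illegal
(2,5): flips 3 -> legal
(3,2): no bracket -> illegal
(3,5): flips 2 -> legal
(3,6): no bracket -> illegal
(4,6): flips 2 -> legal
(5,4): no bracket -> illegal
(5,5): flips 1 -> legal
(5,6): no bracket -> illegal
W mobility = 7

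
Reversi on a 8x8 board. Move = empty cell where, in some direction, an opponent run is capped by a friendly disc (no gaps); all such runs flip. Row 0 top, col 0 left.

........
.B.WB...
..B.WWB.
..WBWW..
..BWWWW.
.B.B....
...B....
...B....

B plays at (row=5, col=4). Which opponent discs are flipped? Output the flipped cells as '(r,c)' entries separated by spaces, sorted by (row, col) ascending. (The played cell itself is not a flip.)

Dir NW: opp run (4,3) (3,2), next='.' -> no flip
Dir N: opp run (4,4) (3,4) (2,4) capped by B -> flip
Dir NE: opp run (4,5), next='.' -> no flip
Dir W: first cell 'B' (not opp) -> no flip
Dir E: first cell '.' (not opp) -> no flip
Dir SW: first cell 'B' (not opp) -> no flip
Dir S: first cell '.' (not opp) -> no flip
Dir SE: first cell '.' (not opp) -> no flip

Answer: (2,4) (3,4) (4,4)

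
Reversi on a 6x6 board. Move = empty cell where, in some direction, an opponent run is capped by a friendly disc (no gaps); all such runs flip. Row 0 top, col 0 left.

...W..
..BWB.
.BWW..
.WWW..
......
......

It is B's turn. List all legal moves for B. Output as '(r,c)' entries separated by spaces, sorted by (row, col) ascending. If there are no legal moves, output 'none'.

Answer: (2,4) (3,4) (4,1) (4,2) (4,3)

Derivation:
(0,2): no bracket -> illegal
(0,4): no bracket -> illegal
(1,1): no bracket -> illegal
(2,0): no bracket -> illegal
(2,4): flips 2 -> legal
(3,0): no bracket -> illegal
(3,4): flips 1 -> legal
(4,0): no bracket -> illegal
(4,1): flips 3 -> legal
(4,2): flips 2 -> legal
(4,3): flips 1 -> legal
(4,4): no bracket -> illegal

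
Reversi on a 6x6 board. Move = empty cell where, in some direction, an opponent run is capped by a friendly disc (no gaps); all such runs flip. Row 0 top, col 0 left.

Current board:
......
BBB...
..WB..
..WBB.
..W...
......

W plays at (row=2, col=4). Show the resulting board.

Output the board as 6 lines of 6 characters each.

Place W at (2,4); scan 8 dirs for brackets.
Dir NW: first cell '.' (not opp) -> no flip
Dir N: first cell '.' (not opp) -> no flip
Dir NE: first cell '.' (not opp) -> no flip
Dir W: opp run (2,3) capped by W -> flip
Dir E: first cell '.' (not opp) -> no flip
Dir SW: opp run (3,3) capped by W -> flip
Dir S: opp run (3,4), next='.' -> no flip
Dir SE: first cell '.' (not opp) -> no flip
All flips: (2,3) (3,3)

Answer: ......
BBB...
..WWW.
..WWB.
..W...
......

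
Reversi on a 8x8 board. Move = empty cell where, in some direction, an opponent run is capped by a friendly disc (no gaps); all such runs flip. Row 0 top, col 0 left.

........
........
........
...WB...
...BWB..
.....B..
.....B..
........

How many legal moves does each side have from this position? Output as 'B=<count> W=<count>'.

-- B to move --
(2,2): flips 2 -> legal
(2,3): flips 1 -> legal
(2,4): no bracket -> illegal
(3,2): flips 1 -> legal
(3,5): no bracket -> illegal
(4,2): no bracket -> illegal
(5,3): no bracket -> illegal
(5,4): flips 1 -> legal
B mobility = 4
-- W to move --
(2,3): no bracket -> illegal
(2,4): flips 1 -> legal
(2,5): no bracket -> illegal
(3,2): no bracket -> illegal
(3,5): flips 1 -> legal
(3,6): no bracket -> illegal
(4,2): flips 1 -> legal
(4,6): flips 1 -> legal
(5,2): no bracket -> illegal
(5,3): flips 1 -> legal
(5,4): no bracket -> illegal
(5,6): no bracket -> illegal
(6,4): no bracket -> illegal
(6,6): flips 1 -> legal
(7,4): no bracket -> illegal
(7,5): no bracket -> illegal
(7,6): no bracket -> illegal
W mobility = 6

Answer: B=4 W=6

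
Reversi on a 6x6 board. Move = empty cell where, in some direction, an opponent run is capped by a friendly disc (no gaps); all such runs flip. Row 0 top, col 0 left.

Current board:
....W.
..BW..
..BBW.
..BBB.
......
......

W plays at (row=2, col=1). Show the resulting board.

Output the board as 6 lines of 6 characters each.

Answer: ....W.
..BW..
.WWWW.
..BBB.
......
......

Derivation:
Place W at (2,1); scan 8 dirs for brackets.
Dir NW: first cell '.' (not opp) -> no flip
Dir N: first cell '.' (not opp) -> no flip
Dir NE: opp run (1,2), next='.' -> no flip
Dir W: first cell '.' (not opp) -> no flip
Dir E: opp run (2,2) (2,3) capped by W -> flip
Dir SW: first cell '.' (not opp) -> no flip
Dir S: first cell '.' (not opp) -> no flip
Dir SE: opp run (3,2), next='.' -> no flip
All flips: (2,2) (2,3)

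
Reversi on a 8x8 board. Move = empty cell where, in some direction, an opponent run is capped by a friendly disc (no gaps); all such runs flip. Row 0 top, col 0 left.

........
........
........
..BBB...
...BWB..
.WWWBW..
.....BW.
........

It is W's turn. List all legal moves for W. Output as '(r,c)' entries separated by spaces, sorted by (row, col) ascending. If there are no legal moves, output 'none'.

Answer: (2,2) (2,3) (2,4) (2,5) (3,5) (4,2) (4,6) (6,4) (7,5)

Derivation:
(2,1): no bracket -> illegal
(2,2): flips 1 -> legal
(2,3): flips 2 -> legal
(2,4): flips 1 -> legal
(2,5): flips 2 -> legal
(3,1): no bracket -> illegal
(3,5): flips 1 -> legal
(3,6): no bracket -> illegal
(4,1): no bracket -> illegal
(4,2): flips 1 -> legal
(4,6): flips 1 -> legal
(5,6): no bracket -> illegal
(6,3): no bracket -> illegal
(6,4): flips 2 -> legal
(7,4): no bracket -> illegal
(7,5): flips 1 -> legal
(7,6): no bracket -> illegal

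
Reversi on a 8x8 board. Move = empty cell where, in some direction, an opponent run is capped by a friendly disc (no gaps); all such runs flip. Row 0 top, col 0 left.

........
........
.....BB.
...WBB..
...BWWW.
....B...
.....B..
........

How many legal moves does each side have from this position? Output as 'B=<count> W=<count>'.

Answer: B=8 W=9

Derivation:
-- B to move --
(2,2): no bracket -> illegal
(2,3): flips 1 -> legal
(2,4): no bracket -> illegal
(3,2): flips 1 -> legal
(3,6): flips 1 -> legal
(3,7): no bracket -> illegal
(4,2): no bracket -> illegal
(4,7): flips 3 -> legal
(5,3): flips 1 -> legal
(5,5): flips 1 -> legal
(5,6): flips 1 -> legal
(5,7): flips 1 -> legal
B mobility = 8
-- W to move --
(1,4): no bracket -> illegal
(1,5): flips 2 -> legal
(1,6): no bracket -> illegal
(1,7): flips 2 -> legal
(2,3): flips 1 -> legal
(2,4): flips 2 -> legal
(2,7): no bracket -> illegal
(3,2): no bracket -> illegal
(3,6): flips 2 -> legal
(3,7): no bracket -> illegal
(4,2): flips 1 -> legal
(5,2): no bracket -> illegal
(5,3): flips 1 -> legal
(5,5): no bracket -> illegal
(5,6): no bracket -> illegal
(6,3): flips 1 -> legal
(6,4): flips 1 -> legal
(6,6): no bracket -> illegal
(7,4): no bracket -> illegal
(7,5): no bracket -> illegal
(7,6): no bracket -> illegal
W mobility = 9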